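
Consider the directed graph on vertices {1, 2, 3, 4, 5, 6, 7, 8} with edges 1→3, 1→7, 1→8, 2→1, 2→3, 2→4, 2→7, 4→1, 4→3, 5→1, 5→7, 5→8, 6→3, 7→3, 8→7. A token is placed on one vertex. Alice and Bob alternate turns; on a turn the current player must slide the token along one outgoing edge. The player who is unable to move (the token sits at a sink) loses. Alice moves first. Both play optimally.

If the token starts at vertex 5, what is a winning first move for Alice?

Move to 8.

Label each position W (a win for the player to move) or L (a loss). A position with no legal move is L; any other position is W exactly when some move reaches an L, and L when every move reaches a W.
Every edge goes from a vertex to one that appears earlier in the order 3, 7, 8, 6, 1, 4, 2, 5, so processing vertices in that order labels each vertex after all of its successors.
3: no outgoing edge → L
7: can move to 3, which is L ⇒ W
8: the only move is to 7(W), a W ⇒ L
6: can move to 3, which is L ⇒ W
1: can move to 8, which is L ⇒ W
4: can move to 3, which is L ⇒ W
2: can move to 3, which is L ⇒ W
5: can move to 8, which is L ⇒ W
From 5, the L positions reachable in one move are: 8.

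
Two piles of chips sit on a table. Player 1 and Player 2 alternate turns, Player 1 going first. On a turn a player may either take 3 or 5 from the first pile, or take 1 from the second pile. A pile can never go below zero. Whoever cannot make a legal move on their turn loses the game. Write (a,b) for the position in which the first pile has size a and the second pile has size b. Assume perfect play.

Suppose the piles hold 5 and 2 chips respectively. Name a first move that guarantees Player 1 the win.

Label each position W (a win for the player to move) or L (a loss). A position with no legal move is L; any other position is W exactly when some move reaches an L, and L when every move reaches a W.
No move ever increases a pile, so every position that can arise here has a ≤ 5 and b ≤ 2; it is enough to label the cells with 0 ≤ a ≤ 5 and 0 ≤ b ≤ 2.
Every move lowers a or b (never raises either), so fill the grid row by row in increasing a, and left to right within a row: each cell's successors are then already labelled.
      b=0  b=1  b=2
a=0:    L    W    L
a=1:    L    W    L
a=2:    L    W    L
a=3:    W    L    W
a=4:    W    L    W
a=5:    W    L    W
Cells with no legal move (terminal, hence L): (0,0), (1,0), (2,0).
The remaining L cells, each justified by listing all of its moves:
(0,2): only reaches (0,1)(W), which is W → L
(1,2): only reaches (1,1)(W), which is W → L
(2,2): only reaches (2,1)(W), which is W → L
(3,1): only reaches (0,1)(W), (3,0)(W), all W → L
(4,1): only reaches (1,1)(W), (4,0)(W), all W → L
(5,1): only reaches (2,1)(W), (0,1)(W), (5,0)(W), all W → L
Every other cell has at least one move into one of the L cells above, so it is W.
From (5,2), the L positions reachable in one move are: (2,2), (0,2), (5,1). Any move reaching one of these is winning.

Move to (2,2).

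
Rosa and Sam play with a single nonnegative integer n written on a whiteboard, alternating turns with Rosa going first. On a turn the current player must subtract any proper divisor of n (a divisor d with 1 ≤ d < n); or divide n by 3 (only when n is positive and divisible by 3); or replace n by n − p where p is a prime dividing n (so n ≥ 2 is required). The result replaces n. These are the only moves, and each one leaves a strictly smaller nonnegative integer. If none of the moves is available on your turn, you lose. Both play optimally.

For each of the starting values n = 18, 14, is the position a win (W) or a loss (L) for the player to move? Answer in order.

Use the standard recursion: the mover loses at a terminal position; elsewhere, the mover wins exactly when some move hands the opponent an L position.
n=0: no move → L
n=1: no move → L
n=2: reaches L-position 0 → W
n=3: reaches L-position 0 → W
n=4: only reaches 2(W), 3(W), all W → L
n=5: reaches L-position 0 → W
n=6: reaches L-position 4 → W
n=7: reaches L-position 0 → W
n=8: reaches L-position 4 → W
n=9: only reaches 3(W), 6(W), 8(W), all W → L
n=10: reaches L-position 9 → W
n=11: reaches L-position 0 → W
n=12: reaches L-position 4 → W
n=13: reaches L-position 0 → W
n=14: only reaches 7(W), 12(W), 13(W), all W → L
n=15: reaches L-position 14 → W
n=16: reaches L-position 14 → W
n=17: reaches L-position 0 → W
n=18: reaches L-position 9 → W

18: W, 14: L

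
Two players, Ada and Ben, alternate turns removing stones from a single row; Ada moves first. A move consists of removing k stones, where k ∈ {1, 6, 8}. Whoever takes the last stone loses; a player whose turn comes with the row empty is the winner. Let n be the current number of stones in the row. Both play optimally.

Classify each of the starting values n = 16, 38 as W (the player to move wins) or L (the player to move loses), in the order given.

16: W, 38: L

Compute win/loss labels from the base case upward. A position with no move is W. Any other position is W if it can reach an L in one move, else L.
n=0: no move; the opponent has just taken the last stone and therefore loses → W
n=1: L (sole option 0(W) is W)
n=2: W (go to 1, an L position)
n=3: L (sole option 2(W) is W)
n=4: W (go to 3, an L position)
n=5: L (sole option 4(W) is W)
n=6: W (go to 5, an L position)
n=7: W (go to 1, an L position)
n=8: L (options 7(W), 2(W), 0(W) are all W)
n=9: W (go to 8, an L position)
n=10: L (options 9(W), 4(W), 2(W) are all W)
n=11: W (go to 10, an L position)
n=12: L (options 11(W), 6(W), 4(W) are all W)
n=13: W (go to 12, an L position)
n=14: W (go to 8, an L position)
n=15: L (options 14(W), 9(W), 7(W) are all W)
n=16: W (go to 15, an L position)
n=17: L (options 16(W), 11(W), 9(W) are all W)
n=18: W (go to 17, an L position)
n=19: L (options 18(W), 13(W), 11(W) are all W)
n=20: W (go to 19, an L position)
n=21: W (go to 15, an L position)
n=22: L (options 21(W), 16(W), 14(W) are all W)
n=23: W (go to 22, an L position)
n=24: L (options 23(W), 18(W), 16(W) are all W)
n=25: W (go to 24, an L position)
n=26: L (options 25(W), 20(W), 18(W) are all W)
n=27: W (go to 26, an L position)
n=28: W (go to 22, an L position)
n=29: L (options 28(W), 23(W), 21(W) are all W)
n=30: W (go to 29, an L position)
n=31: L (options 30(W), 25(W), 23(W) are all W)
n=32: W (go to 31, an L position)
n=33: L (options 32(W), 27(W), 25(W) are all W)
n=34: W (go to 33, an L position)
n=35: W (go to 29, an L position)
n=36: L (options 35(W), 30(W), 28(W) are all W)
n=37: W (go to 36, an L position)
n=38: L (options 37(W), 32(W), 30(W) are all W)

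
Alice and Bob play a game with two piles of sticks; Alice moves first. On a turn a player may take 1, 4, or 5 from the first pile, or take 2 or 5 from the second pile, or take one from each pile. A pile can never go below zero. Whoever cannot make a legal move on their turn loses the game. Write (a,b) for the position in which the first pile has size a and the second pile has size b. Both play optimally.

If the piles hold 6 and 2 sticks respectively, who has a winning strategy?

Bob wins.

Use the standard recursion: the mover loses at a terminal position; elsewhere, the mover wins exactly when some move hands the opponent an L position.
No move ever increases a pile, so every position that can arise here has a ≤ 6 and b ≤ 2; it is enough to label the cells with 0 ≤ a ≤ 6 and 0 ≤ b ≤ 2.
Every move lowers a or b (never raises either), so fill the grid row by row in increasing a, and left to right within a row: each cell's successors are then already labelled.
      b=0  b=1  b=2
a=0:    L    L    W
a=1:    W    W    W
a=2:    L    L    W
a=3:    W    W    W
a=4:    W    W    L
a=5:    W    W    W
a=6:    W    W    L
Cells with no legal move (terminal, hence L): (0,0), (0,1).
The remaining L cells, each justified by listing all of its moves:
(2,0): L (sole option (1,0)(W) is W)
(2,1): L (options (1,1)(W), (1,0)(W) are all W)
(4,2): L (options (3,2)(W), (0,2)(W), (4,0)(W), (3,1)(W) are all W)
(6,2): L (options (5,2)(W), (2,2)(W), (1,2)(W), (6,0)(W), (5,1)(W) are all W)
Every other cell has at least one move into one of the L cells above, so it is W.
Every move from (6,2) reaches a W position, so the mover loses.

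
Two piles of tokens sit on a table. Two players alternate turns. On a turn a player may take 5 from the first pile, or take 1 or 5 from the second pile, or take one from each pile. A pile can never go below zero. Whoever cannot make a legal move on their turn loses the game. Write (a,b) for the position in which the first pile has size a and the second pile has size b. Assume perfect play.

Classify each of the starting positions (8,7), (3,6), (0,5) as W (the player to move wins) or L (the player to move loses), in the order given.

Label each position W (a win for the player to move) or L (a loss). A position with no legal move is L; any other position is W exactly when some move reaches an L, and L when every move reaches a W.
No move ever increases a pile, so every position that can arise here has a ≤ 8 and b ≤ 7; it is enough to label the cells with 0 ≤ a ≤ 8 and 0 ≤ b ≤ 7.
Every move lowers a or b (never raises either), so fill the grid row by row in increasing a, and left to right within a row: each cell's successors are then already labelled.
      b=0  b=1  b=2  b=3  b=4  b=5  b=6  b=7
a=0:    L    W    L    W    L    W    L    W
a=1:    L    W    L    W    L    W    L    W
a=2:    L    W    L    W    L    W    L    W
a=3:    L    W    L    W    L    W    L    W
a=4:    L    W    L    W    L    W    L    W
a=5:    W    W    W    W    W    W    W    W
a=6:    W    L    W    L    W    L    W    L
a=7:    W    L    W    L    W    L    W    L
a=8:    W    L    W    L    W    L    W    L
Cells with no legal move (terminal, hence L): (0,0), (1,0), (2,0), (3,0), (4,0).
The remaining L cells, each justified by listing all of its moves:
(0,2): →(0,1)(W) only, which is W, so L
(0,4): →(0,3)(W) only, which is W, so L
(0,6): →(0,5)(W), (0,1)(W) — all W, so L
(1,2): →(1,1)(W), (0,1)(W) — all W, so L
(1,4): →(1,3)(W), (0,3)(W) — all W, so L
(1,6): →(1,5)(W), (1,1)(W), (0,5)(W) — all W, so L
(2,2): →(2,1)(W), (1,1)(W) — all W, so L
(2,4): →(2,3)(W), (1,3)(W) — all W, so L
(2,6): →(2,5)(W), (2,1)(W), (1,5)(W) — all W, so L
(3,2): →(3,1)(W), (2,1)(W) — all W, so L
(3,4): →(3,3)(W), (2,3)(W) — all W, so L
(3,6): →(3,5)(W), (3,1)(W), (2,5)(W) — all W, so L
(4,2): →(4,1)(W), (3,1)(W) — all W, so L
(4,4): →(4,3)(W), (3,3)(W) — all W, so L
(4,6): →(4,5)(W), (4,1)(W), (3,5)(W) — all W, so L
(6,1): →(1,1)(W), (6,0)(W), (5,0)(W) — all W, so L
(6,3): →(1,3)(W), (6,2)(W), (5,2)(W) — all W, so L
(6,5): →(1,5)(W), (6,4)(W), (6,0)(W), (5,4)(W) — all W, so L
(6,7): →(1,7)(W), (6,6)(W), (6,2)(W), (5,6)(W) — all W, so L
(7,1): →(2,1)(W), (7,0)(W), (6,0)(W) — all W, so L
(7,3): →(2,3)(W), (7,2)(W), (6,2)(W) — all W, so L
(7,5): →(2,5)(W), (7,4)(W), (7,0)(W), (6,4)(W) — all W, so L
(7,7): →(2,7)(W), (7,6)(W), (7,2)(W), (6,6)(W) — all W, so L
(8,1): →(3,1)(W), (8,0)(W), (7,0)(W) — all W, so L
(8,3): →(3,3)(W), (8,2)(W), (7,2)(W) — all W, so L
(8,5): →(3,5)(W), (8,4)(W), (8,0)(W), (7,4)(W) — all W, so L
(8,7): →(3,7)(W), (8,6)(W), (8,2)(W), (7,6)(W) — all W, so L
Every other cell has at least one move into one of the L cells above, so it is W.
(8,7): one of the L cells justified above, so L
(3,6): one of the L cells justified above, so L
(0,5): the move to (0,4) reaches an L cell, so W

(8,7): L, (3,6): L, (0,5): W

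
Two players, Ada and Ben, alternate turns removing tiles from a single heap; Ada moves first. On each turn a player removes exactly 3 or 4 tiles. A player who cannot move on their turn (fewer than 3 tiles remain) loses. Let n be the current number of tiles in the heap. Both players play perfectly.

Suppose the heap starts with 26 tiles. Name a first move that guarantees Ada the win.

Build the W/L table. Terminal = L. A non-terminal position is W if it has a move to some L; otherwise it is L.
n=0: no move → L
n=1: no move → L
n=2: no move → L
n=3: can move to 0, which is L ⇒ W
n=4: can move to 1, which is L ⇒ W
n=5: can move to 2, which is L ⇒ W
n=6: can move to 2, which is L ⇒ W
n=7: moves to 4(W), 3(W); every one is W ⇒ L
n=8: moves to 5(W), 4(W); every one is W ⇒ L
n=9: moves to 6(W), 5(W); every one is W ⇒ L
n=10: can move to 7, which is L ⇒ W
n=11: can move to 8, which is L ⇒ W
n=12: can move to 9, which is L ⇒ W
n=13: can move to 9, which is L ⇒ W
n=14: moves to 11(W), 10(W); every one is W ⇒ L
n=15: moves to 12(W), 11(W); every one is W ⇒ L
n=16: moves to 13(W), 12(W); every one is W ⇒ L
n=17: can move to 14, which is L ⇒ W
n=18: can move to 15, which is L ⇒ W
n=19: can move to 16, which is L ⇒ W
n=20: can move to 16, which is L ⇒ W
n=21: moves to 18(W), 17(W); every one is W ⇒ L
n=22: moves to 19(W), 18(W); every one is W ⇒ L
n=23: moves to 20(W), 19(W); every one is W ⇒ L
n=24: can move to 21, which is L ⇒ W
n=25: can move to 22, which is L ⇒ W
n=26: can move to 23, which is L ⇒ W
From 26, the L positions reachable in one move are: 23, 22. Any move reaching one of these is winning.

Remove 3, leaving 23.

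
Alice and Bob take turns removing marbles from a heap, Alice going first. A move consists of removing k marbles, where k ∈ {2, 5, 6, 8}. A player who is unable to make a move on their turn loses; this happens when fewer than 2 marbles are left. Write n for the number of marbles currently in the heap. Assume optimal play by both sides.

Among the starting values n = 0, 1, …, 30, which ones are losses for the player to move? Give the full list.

Classify positions by backward induction: terminal positions (no move available) are L. From any other position, the mover wins iff some move reaches an L.
n=0: no move → L
n=1: no move → L
n=2: W (go to 0, an L position)
n=3: W (go to 1, an L position)
n=4: L (sole option 2(W) is W)
n=5: W (go to 0, an L position)
n=6: W (go to 4, an L position)
n=7: W (go to 1, an L position)
n=8: W (go to 0, an L position)
n=9: W (go to 4, an L position)
n=10: W (go to 4, an L position)
n=11: L (options 9(W), 6(W), 5(W), 3(W) are all W)
n=12: W (go to 4, an L position)
n=13: W (go to 11, an L position)
n=14: L (options 12(W), 9(W), 8(W), 6(W) are all W)
n=15: L (options 13(W), 10(W), 9(W), 7(W) are all W)
n=16: W (go to 14, an L position)
n=17: W (go to 15, an L position)
n=18: L (options 16(W), 13(W), 12(W), 10(W) are all W)
n=19: W (go to 14, an L position)
n=20: W (go to 18, an L position)
n=21: W (go to 15, an L position)
n=22: W (go to 14, an L position)
n=23: W (go to 18, an L position)
n=24: W (go to 18, an L position)
n=25: L (options 23(W), 20(W), 19(W), 17(W) are all W)
n=26: W (go to 18, an L position)
n=27: W (go to 25, an L position)
n=28: L (options 26(W), 23(W), 22(W), 20(W) are all W)
n=29: L (options 27(W), 24(W), 23(W), 21(W) are all W)
n=30: W (go to 28, an L position)
Reading off the rows marked L gives the requested list; there are 10 such values of n.

0, 1, 4, 11, 14, 15, 18, 25, 28, 29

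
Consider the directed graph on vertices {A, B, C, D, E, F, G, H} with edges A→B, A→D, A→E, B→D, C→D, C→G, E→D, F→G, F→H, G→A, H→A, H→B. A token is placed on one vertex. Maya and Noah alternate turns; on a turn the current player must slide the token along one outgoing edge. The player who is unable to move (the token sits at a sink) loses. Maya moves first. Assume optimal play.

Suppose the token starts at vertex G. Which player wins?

Classify positions by backward induction: terminal positions (no move available) are L. From any other position, the mover wins iff some move reaches an L.
Every edge goes from a vertex to one that appears earlier in the order D, B, E, A, G, H, F, C, so processing vertices in that order labels each vertex after all of its successors.
D: no outgoing edge → L
B: reaches L-position D → W
E: reaches L-position D → W
A: reaches L-position D → W
G: only reaches A(W), which is W → L
H: only reaches A(W), B(W), all W → L
F: reaches L-position H → W
C: reaches L-position G → W
The starting position G is L: whatever Maya does, the opponent receives a W position.

Noah wins.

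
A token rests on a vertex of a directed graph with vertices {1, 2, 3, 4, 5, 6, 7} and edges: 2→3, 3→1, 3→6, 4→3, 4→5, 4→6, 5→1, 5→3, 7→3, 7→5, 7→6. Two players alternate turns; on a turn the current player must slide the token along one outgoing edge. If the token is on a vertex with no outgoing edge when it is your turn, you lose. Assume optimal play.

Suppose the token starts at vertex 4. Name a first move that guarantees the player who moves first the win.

Move to 6.

Work bottom-up. With no move the player to move loses. Otherwise the position is W if at least one move leads to an L position for the opponent, and L if every move leads to a W.
Every edge goes from a vertex to one that appears earlier in the order 6, 1, 3, 2, 5, 4, 7, so processing vertices in that order labels each vertex after all of its successors.
6: no outgoing edge → L
1: no outgoing edge → L
3: can move to 1, which is L ⇒ W
2: the only move is to 3(W), a W ⇒ L
5: can move to 1, which is L ⇒ W
4: can move to 6, which is L ⇒ W
7: can move to 6, which is L ⇒ W
From 4, the L positions reachable in one move are: 6.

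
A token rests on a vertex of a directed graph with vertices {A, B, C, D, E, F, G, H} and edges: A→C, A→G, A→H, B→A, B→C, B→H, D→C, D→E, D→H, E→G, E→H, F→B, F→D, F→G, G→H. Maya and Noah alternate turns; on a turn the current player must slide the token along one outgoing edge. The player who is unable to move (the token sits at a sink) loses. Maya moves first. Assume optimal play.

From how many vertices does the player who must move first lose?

3

Use the standard recursion: the mover loses at a terminal position; elsewhere, the mover wins exactly when some move hands the opponent an L position.
Every edge goes from a vertex to one that appears earlier in the order C, H, G, A, B, E, D, F, so processing vertices in that order labels each vertex after all of its successors.
C: no outgoing edge → L
H: no outgoing edge → L
G: reaches L-position H → W
A: reaches L-position H → W
B: reaches L-position H → W
E: reaches L-position H → W
D: reaches L-position H → W
F: only reaches D(W), B(W), G(W), all W → L
The L vertices are C, F, H; that is 3 in all.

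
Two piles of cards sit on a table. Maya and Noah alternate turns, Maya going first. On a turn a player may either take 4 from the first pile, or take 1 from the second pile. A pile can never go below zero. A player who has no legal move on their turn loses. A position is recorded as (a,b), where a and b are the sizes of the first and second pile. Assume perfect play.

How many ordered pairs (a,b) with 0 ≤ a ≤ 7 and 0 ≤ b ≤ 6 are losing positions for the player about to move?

28

Work bottom-up. With no move the player to move loses. Otherwise the position is W if at least one move leads to an L position for the opponent, and L if every move leads to a W.
Every move lowers a or b (never raises either), so fill the grid row by row in increasing a, and left to right within a row: each cell's successors are then already labelled.
      b=0  b=1  b=2  b=3  b=4  b=5  b=6
a=0:    L    W    L    W    L    W    L
a=1:    L    W    L    W    L    W    L
a=2:    L    W    L    W    L    W    L
a=3:    L    W    L    W    L    W    L
a=4:    W    L    W    L    W    L    W
a=5:    W    L    W    L    W    L    W
a=6:    W    L    W    L    W    L    W
a=7:    W    L    W    L    W    L    W
Cells with no legal move (terminal, hence L): (0,0), (1,0), (2,0), (3,0).
The remaining L cells, each justified by listing all of its moves:
(0,2): the only move is to (0,1)(W), a W ⇒ L
(0,4): the only move is to (0,3)(W), a W ⇒ L
(0,6): the only move is to (0,5)(W), a W ⇒ L
(1,2): the only move is to (1,1)(W), a W ⇒ L
(1,4): the only move is to (1,3)(W), a W ⇒ L
(1,6): the only move is to (1,5)(W), a W ⇒ L
(2,2): the only move is to (2,1)(W), a W ⇒ L
(2,4): the only move is to (2,3)(W), a W ⇒ L
(2,6): the only move is to (2,5)(W), a W ⇒ L
(3,2): the only move is to (3,1)(W), a W ⇒ L
(3,4): the only move is to (3,3)(W), a W ⇒ L
(3,6): the only move is to (3,5)(W), a W ⇒ L
(4,1): moves to (0,1)(W), (4,0)(W); every one is W ⇒ L
(4,3): moves to (0,3)(W), (4,2)(W); every one is W ⇒ L
(4,5): moves to (0,5)(W), (4,4)(W); every one is W ⇒ L
(5,1): moves to (1,1)(W), (5,0)(W); every one is W ⇒ L
(5,3): moves to (1,3)(W), (5,2)(W); every one is W ⇒ L
(5,5): moves to (1,5)(W), (5,4)(W); every one is W ⇒ L
(6,1): moves to (2,1)(W), (6,0)(W); every one is W ⇒ L
(6,3): moves to (2,3)(W), (6,2)(W); every one is W ⇒ L
(6,5): moves to (2,5)(W), (6,4)(W); every one is W ⇒ L
(7,1): moves to (3,1)(W), (7,0)(W); every one is W ⇒ L
(7,3): moves to (3,3)(W), (7,2)(W); every one is W ⇒ L
(7,5): moves to (3,5)(W), (7,4)(W); every one is W ⇒ L
Every other cell has at least one move into one of the L cells above, so it is W.
L cells per row: a=0: 4, a=1: 4, a=2: 4, a=3: 4, a=4: 3, a=5: 3, a=6: 3, a=7: 3; total 28.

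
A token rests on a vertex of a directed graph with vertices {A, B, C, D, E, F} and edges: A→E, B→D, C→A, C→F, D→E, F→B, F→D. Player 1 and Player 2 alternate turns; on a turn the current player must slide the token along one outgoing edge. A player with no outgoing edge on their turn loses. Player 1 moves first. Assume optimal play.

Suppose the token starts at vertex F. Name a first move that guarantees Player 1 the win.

Move to B.

Build the W/L table. Terminal = L. A non-terminal position is W if it has a move to some L; otherwise it is L.
Every edge goes from a vertex to one that appears earlier in the order E, D, B, A, F, C, so processing vertices in that order labels each vertex after all of its successors.
E: no outgoing edge → L
D: W (go to E, an L position)
B: L (sole option D(W) is W)
A: W (go to E, an L position)
F: W (go to B, an L position)
C: L (options F(W), A(W) are all W)
From F, the L positions reachable in one move are: B.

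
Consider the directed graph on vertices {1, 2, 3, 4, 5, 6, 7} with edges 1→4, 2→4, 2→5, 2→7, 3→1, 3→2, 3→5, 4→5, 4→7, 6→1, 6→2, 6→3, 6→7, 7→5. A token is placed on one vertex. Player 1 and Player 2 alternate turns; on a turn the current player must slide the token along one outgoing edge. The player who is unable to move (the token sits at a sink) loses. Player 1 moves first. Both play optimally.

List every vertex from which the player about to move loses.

1, 5

Work bottom-up. With no move the player to move loses. Otherwise the position is W if at least one move leads to an L position for the opponent, and L if every move leads to a W.
Every edge goes from a vertex to one that appears earlier in the order 5, 7, 4, 2, 1, 3, 6, so processing vertices in that order labels each vertex after all of its successors.
5: no outgoing edge → L
7: W (go to 5, an L position)
4: W (go to 5, an L position)
2: W (go to 5, an L position)
1: L (sole option 4(W) is W)
3: W (go to 1, an L position)
6: W (go to 1, an L position)
Reading off the rows marked L gives the requested list; there are 2 such vertices.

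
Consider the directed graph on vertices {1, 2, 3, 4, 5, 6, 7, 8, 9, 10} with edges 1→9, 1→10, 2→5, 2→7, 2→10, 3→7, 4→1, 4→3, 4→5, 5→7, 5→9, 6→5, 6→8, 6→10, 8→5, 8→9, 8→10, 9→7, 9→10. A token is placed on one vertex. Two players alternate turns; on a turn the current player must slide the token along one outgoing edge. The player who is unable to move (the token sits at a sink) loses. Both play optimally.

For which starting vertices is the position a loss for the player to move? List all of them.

4, 7, 10

Compute win/loss labels from the base case upward. A position with no move is L. Any other position is W if it can reach an L in one move, else L.
Every edge goes from a vertex to one that appears earlier in the order 10, 7, 9, 5, 2, 8, 1, 6, 3, 4, so processing vertices in that order labels each vertex after all of its successors.
10: no outgoing edge → L
7: no outgoing edge → L
9: reaches L-position 7 → W
5: reaches L-position 7 → W
2: reaches L-position 7 → W
8: reaches L-position 10 → W
1: reaches L-position 10 → W
6: reaches L-position 10 → W
3: reaches L-position 7 → W
4: only reaches 3(W), 1(W), 5(W), all W → L
Reading off the rows marked L gives the requested list; there are 3 such vertices.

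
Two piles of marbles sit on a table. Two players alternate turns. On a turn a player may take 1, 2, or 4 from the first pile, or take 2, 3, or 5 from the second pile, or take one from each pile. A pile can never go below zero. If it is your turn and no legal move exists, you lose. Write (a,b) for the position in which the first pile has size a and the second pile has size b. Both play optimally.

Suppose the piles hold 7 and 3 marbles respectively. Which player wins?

Work bottom-up. With no move the player to move loses. Otherwise the position is W if at least one move leads to an L position for the opponent, and L if every move leads to a W.
No move ever increases a pile, so every position that can arise here has a ≤ 7 and b ≤ 3; it is enough to label the cells with 0 ≤ a ≤ 7 and 0 ≤ b ≤ 3.
Every move lowers a or b (never raises either), so fill the grid row by row in increasing a, and left to right within a row: each cell's successors are then already labelled.
      b=0  b=1  b=2  b=3
a=0:    L    L    W    W
a=1:    W    W    W    L
a=2:    W    W    L    W
a=3:    L    L    W    W
a=4:    W    W    W    L
a=5:    W    W    L    W
a=6:    L    L    W    W
a=7:    W    W    W    L
Cells with no legal move (terminal, hence L): (0,0), (0,1).
The remaining L cells, each justified by listing all of its moves:
(1,3): →(0,3)(W), (1,1)(W), (1,0)(W), (0,2)(W) — all W, so L
(2,2): →(1,2)(W), (0,2)(W), (2,0)(W), (1,1)(W) — all W, so L
(3,0): →(2,0)(W), (1,0)(W) — all W, so L
(3,1): →(2,1)(W), (1,1)(W), (2,0)(W) — all W, so L
(4,3): →(3,3)(W), (2,3)(W), (0,3)(W), (4,1)(W), (4,0)(W), (3,2)(W) — all W, so L
(5,2): →(4,2)(W), (3,2)(W), (1,2)(W), (5,0)(W), (4,1)(W) — all W, so L
(6,0): →(5,0)(W), (4,0)(W), (2,0)(W) — all W, so L
(6,1): →(5,1)(W), (4,1)(W), (2,1)(W), (5,0)(W) — all W, so L
(7,3): →(6,3)(W), (5,3)(W), (3,3)(W), (7,1)(W), (7,0)(W), (6,2)(W) — all W, so L
Every other cell has at least one move into one of the L cells above, so it is W.
The starting position (7,3) is L: whatever the player to move does, the opponent receives a W position.

The second player wins.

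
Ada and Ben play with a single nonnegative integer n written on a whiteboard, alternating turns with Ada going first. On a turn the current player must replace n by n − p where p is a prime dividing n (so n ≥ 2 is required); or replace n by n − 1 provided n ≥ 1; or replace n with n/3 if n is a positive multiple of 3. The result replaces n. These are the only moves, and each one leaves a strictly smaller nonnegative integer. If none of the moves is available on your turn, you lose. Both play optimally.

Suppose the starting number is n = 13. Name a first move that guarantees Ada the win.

Move to 0.

Use the standard recursion: the mover loses at a terminal position; elsewhere, the mover wins exactly when some move hands the opponent an L position.
n=0: no move → L
n=1: can move to 0, which is L ⇒ W
n=2: can move to 0, which is L ⇒ W
n=3: can move to 0, which is L ⇒ W
n=4: moves to 2(W), 3(W); every one is W ⇒ L
n=5: can move to 0, which is L ⇒ W
n=6: can move to 4, which is L ⇒ W
n=7: can move to 0, which is L ⇒ W
n=8: moves to 6(W), 7(W); every one is W ⇒ L
n=9: can move to 8, which is L ⇒ W
n=10: can move to 8, which is L ⇒ W
n=11: can move to 0, which is L ⇒ W
n=12: can move to 4, which is L ⇒ W
n=13: can move to 0, which is L ⇒ W
From 13, the L positions reachable in one move are: 0.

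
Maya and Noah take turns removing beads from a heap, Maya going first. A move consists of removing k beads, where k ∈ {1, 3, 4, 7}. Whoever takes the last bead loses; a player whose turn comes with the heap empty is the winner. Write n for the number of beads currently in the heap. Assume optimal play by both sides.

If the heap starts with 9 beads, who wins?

Noah wins.

Positions with no move are W. A position that does have a move is losing for the player to move precisely when every available move leads to a winning position for the opponent. Fill in the labels:
n=0: no move; the opponent has just taken the last bead and therefore loses → W
n=1: the only move is to 0(W), a W ⇒ L
n=2: can move to 1, which is L ⇒ W
n=3: moves to 2(W), 0(W); every one is W ⇒ L
n=4: can move to 3, which is L ⇒ W
n=5: can move to 1, which is L ⇒ W
n=6: can move to 3, which is L ⇒ W
n=7: can move to 3, which is L ⇒ W
n=8: can move to 1, which is L ⇒ W
n=9: moves to 8(W), 6(W), 5(W), 2(W); every one is W ⇒ L
The starting position 9 is L: whatever Maya does, the opponent receives a W position.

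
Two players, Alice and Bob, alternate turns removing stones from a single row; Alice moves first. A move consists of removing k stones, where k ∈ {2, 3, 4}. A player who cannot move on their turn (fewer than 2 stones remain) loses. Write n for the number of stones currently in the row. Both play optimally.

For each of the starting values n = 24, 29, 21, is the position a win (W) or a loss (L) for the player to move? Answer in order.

Classify positions by backward induction: terminal positions (no move available) are L. From any other position, the mover wins iff some move reaches an L.
n=0: no move → L
n=1: no move → L
n=2: can move to 0, which is L ⇒ W
n=3: can move to 1, which is L ⇒ W
n=4: can move to 1, which is L ⇒ W
n=5: can move to 1, which is L ⇒ W
n=6: moves to 4(W), 3(W), 2(W); every one is W ⇒ L
n=7: moves to 5(W), 4(W), 3(W); every one is W ⇒ L
n=8: can move to 6, which is L ⇒ W
n=9: can move to 7, which is L ⇒ W
n=10: can move to 7, which is L ⇒ W
n=11: can move to 7, which is L ⇒ W
n=12: moves to 10(W), 9(W), 8(W); every one is W ⇒ L
n=13: moves to 11(W), 10(W), 9(W); every one is W ⇒ L
n=14: can move to 12, which is L ⇒ W
n=15: can move to 13, which is L ⇒ W
n=16: can move to 13, which is L ⇒ W
n=17: can move to 13, which is L ⇒ W
n=18: moves to 16(W), 15(W), 14(W); every one is W ⇒ L
n=19: moves to 17(W), 16(W), 15(W); every one is W ⇒ L
n=20: can move to 18, which is L ⇒ W
n=21: can move to 19, which is L ⇒ W
n=22: can move to 19, which is L ⇒ W
n=23: can move to 19, which is L ⇒ W
n=24: moves to 22(W), 21(W), 20(W); every one is W ⇒ L
n=25: moves to 23(W), 22(W), 21(W); every one is W ⇒ L
n=26: can move to 24, which is L ⇒ W
n=27: can move to 25, which is L ⇒ W
n=28: can move to 25, which is L ⇒ W
n=29: can move to 25, which is L ⇒ W

24: L, 29: W, 21: W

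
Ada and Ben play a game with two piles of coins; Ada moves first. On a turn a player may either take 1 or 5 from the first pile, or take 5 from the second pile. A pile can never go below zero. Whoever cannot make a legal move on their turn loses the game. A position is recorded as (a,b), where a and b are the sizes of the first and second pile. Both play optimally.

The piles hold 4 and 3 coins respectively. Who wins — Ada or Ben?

Ben wins.

Work bottom-up. With no move the player to move loses. Otherwise the position is W if at least one move leads to an L position for the opponent, and L if every move leads to a W.
No move ever increases a pile, so every position that can arise here has a ≤ 4 and b ≤ 3; it is enough to label the cells with 0 ≤ a ≤ 4 and 0 ≤ b ≤ 3.
Every move lowers a or b (never raises either), so fill the grid row by row in increasing a, and left to right within a row: each cell's successors are then already labelled.
      b=0  b=1  b=2  b=3
a=0:    L    L    L    L
a=1:    W    W    W    W
a=2:    L    L    L    L
a=3:    W    W    W    W
a=4:    L    L    L    L
Cells with no legal move (terminal, hence L): (0,0), (0,1), (0,2), (0,3).
The remaining L cells, each justified by listing all of its moves:
(2,0): only reaches (1,0)(W), which is W → L
(2,1): only reaches (1,1)(W), which is W → L
(2,2): only reaches (1,2)(W), which is W → L
(2,3): only reaches (1,3)(W), which is W → L
(4,0): only reaches (3,0)(W), which is W → L
(4,1): only reaches (3,1)(W), which is W → L
(4,2): only reaches (3,2)(W), which is W → L
(4,3): only reaches (3,3)(W), which is W → L
Every other cell has at least one move into one of the L cells above, so it is W.
The starting position (4,3) is L: whatever Ada does, the opponent receives a W position.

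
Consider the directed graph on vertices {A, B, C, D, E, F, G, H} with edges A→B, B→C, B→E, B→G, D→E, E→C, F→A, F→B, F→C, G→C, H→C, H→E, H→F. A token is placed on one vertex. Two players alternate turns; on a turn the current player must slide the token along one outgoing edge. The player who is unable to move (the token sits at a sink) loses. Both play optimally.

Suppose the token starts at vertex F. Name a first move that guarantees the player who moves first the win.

Move to A.

Compute win/loss labels from the base case upward. A position with no move is L. Any other position is W if it can reach an L in one move, else L.
Every edge goes from a vertex to one that appears earlier in the order C, E, G, B, D, A, F, H, so processing vertices in that order labels each vertex after all of its successors.
C: no outgoing edge → L
E: W (go to C, an L position)
G: W (go to C, an L position)
B: W (go to C, an L position)
D: L (sole option E(W) is W)
A: L (sole option B(W) is W)
F: W (go to A, an L position)
H: W (go to C, an L position)
From F, the L positions reachable in one move are: A, C. Any move reaching one of these is winning.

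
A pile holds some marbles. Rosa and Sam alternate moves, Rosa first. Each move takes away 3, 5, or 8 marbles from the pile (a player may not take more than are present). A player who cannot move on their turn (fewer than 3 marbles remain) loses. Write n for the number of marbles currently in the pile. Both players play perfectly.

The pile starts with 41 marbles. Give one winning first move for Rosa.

Classify positions by backward induction: terminal positions (no move available) are L. From any other position, the mover wins iff some move reaches an L.
n=0: no move → L
n=1: no move → L
n=2: no move → L
n=3: can move to 0, which is L ⇒ W
n=4: can move to 1, which is L ⇒ W
n=5: can move to 2, which is L ⇒ W
n=6: can move to 1, which is L ⇒ W
n=7: can move to 2, which is L ⇒ W
n=8: can move to 0, which is L ⇒ W
n=9: can move to 1, which is L ⇒ W
n=10: can move to 2, which is L ⇒ W
n=11: moves to 8(W), 6(W), 3(W); every one is W ⇒ L
n=12: moves to 9(W), 7(W), 4(W); every one is W ⇒ L
n=13: moves to 10(W), 8(W), 5(W); every one is W ⇒ L
n=14: can move to 11, which is L ⇒ W
n=15: can move to 12, which is L ⇒ W
n=16: can move to 13, which is L ⇒ W
n=17: can move to 12, which is L ⇒ W
n=18: can move to 13, which is L ⇒ W
n=19: can move to 11, which is L ⇒ W
n=20: can move to 12, which is L ⇒ W
n=21: can move to 13, which is L ⇒ W
n=22: moves to 19(W), 17(W), 14(W); every one is W ⇒ L
n=23: moves to 20(W), 18(W), 15(W); every one is W ⇒ L
n=24: moves to 21(W), 19(W), 16(W); every one is W ⇒ L
n=25: can move to 22, which is L ⇒ W
n=26: can move to 23, which is L ⇒ W
n=27: can move to 24, which is L ⇒ W
n=28: can move to 23, which is L ⇒ W
n=29: can move to 24, which is L ⇒ W
n=30: can move to 22, which is L ⇒ W
n=31: can move to 23, which is L ⇒ W
n=32: can move to 24, which is L ⇒ W
n=33: moves to 30(W), 28(W), 25(W); every one is W ⇒ L
n=34: moves to 31(W), 29(W), 26(W); every one is W ⇒ L
n=35: moves to 32(W), 30(W), 27(W); every one is W ⇒ L
n=36: can move to 33, which is L ⇒ W
n=37: can move to 34, which is L ⇒ W
n=38: can move to 35, which is L ⇒ W
n=39: can move to 34, which is L ⇒ W
n=40: can move to 35, which is L ⇒ W
n=41: can move to 33, which is L ⇒ W
From 41, the L positions reachable in one move are: 33.

Remove 8, leaving 33.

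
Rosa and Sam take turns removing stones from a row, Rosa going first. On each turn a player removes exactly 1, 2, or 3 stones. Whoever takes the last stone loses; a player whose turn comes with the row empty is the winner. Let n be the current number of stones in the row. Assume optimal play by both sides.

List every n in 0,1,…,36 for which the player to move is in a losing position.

1, 5, 9, 13, 17, 21, 25, 29, 33

Build the W/L table. Terminal = W. A non-terminal position is W if it has a move to some L; otherwise it is L.
n=0: no move; the opponent has just taken the last stone and therefore loses → W
n=1: only reaches 0(W), which is W → L
n=2: reaches L-position 1 → W
n=3: reaches L-position 1 → W
n=4: reaches L-position 1 → W
n=5: only reaches 4(W), 3(W), 2(W), all W → L
n=6: reaches L-position 5 → W
n=7: reaches L-position 5 → W
n=8: reaches L-position 5 → W
n=9: only reaches 8(W), 7(W), 6(W), all W → L
n=10: reaches L-position 9 → W
n=11: reaches L-position 9 → W
n=12: reaches L-position 9 → W
n=13: only reaches 12(W), 11(W), 10(W), all W → L
n=14: reaches L-position 13 → W
n=15: reaches L-position 13 → W
n=16: reaches L-position 13 → W
n=17: only reaches 16(W), 15(W), 14(W), all W → L
n=18: reaches L-position 17 → W
n=19: reaches L-position 17 → W
n=20: reaches L-position 17 → W
n=21: only reaches 20(W), 19(W), 18(W), all W → L
n=22: reaches L-position 21 → W
n=23: reaches L-position 21 → W
n=24: reaches L-position 21 → W
n=25: only reaches 24(W), 23(W), 22(W), all W → L
n=26: reaches L-position 25 → W
n=27: reaches L-position 25 → W
n=28: reaches L-position 25 → W
n=29: only reaches 28(W), 27(W), 26(W), all W → L
n=30: reaches L-position 29 → W
n=31: reaches L-position 29 → W
n=32: reaches L-position 29 → W
n=33: only reaches 32(W), 31(W), 30(W), all W → L
n=34: reaches L-position 33 → W
n=35: reaches L-position 33 → W
n=36: reaches L-position 33 → W
Reading off the rows marked L gives the requested list; there are 9 such values of n.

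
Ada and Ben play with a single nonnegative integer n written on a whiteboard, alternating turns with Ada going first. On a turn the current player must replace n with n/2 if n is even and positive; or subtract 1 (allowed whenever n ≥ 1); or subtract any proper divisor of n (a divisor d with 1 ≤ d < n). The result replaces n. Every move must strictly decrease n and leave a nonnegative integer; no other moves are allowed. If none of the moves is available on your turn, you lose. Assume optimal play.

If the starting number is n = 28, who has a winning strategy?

Ada wins.

Compute win/loss labels from the base case upward. A position with no move is L. Any other position is W if it can reach an L in one move, else L.
n=0: no move → L
n=1: can move to 0, which is L ⇒ W
n=2: the only move is to 1(W), a W ⇒ L
n=3: can move to 2, which is L ⇒ W
n=4: can move to 2, which is L ⇒ W
n=5: the only move is to 4(W), a W ⇒ L
n=6: can move to 5, which is L ⇒ W
n=7: the only move is to 6(W), a W ⇒ L
n=8: can move to 7, which is L ⇒ W
n=9: moves to 6(W), 8(W); every one is W ⇒ L
n=10: can move to 5, which is L ⇒ W
n=11: the only move is to 10(W), a W ⇒ L
n=12: can move to 9, which is L ⇒ W
n=13: the only move is to 12(W), a W ⇒ L
n=14: can move to 7, which is L ⇒ W
n=15: moves to 10(W), 12(W), 14(W); every one is W ⇒ L
n=16: can move to 15, which is L ⇒ W
n=17: the only move is to 16(W), a W ⇒ L
n=18: can move to 9, which is L ⇒ W
n=19: the only move is to 18(W), a W ⇒ L
n=20: can move to 15, which is L ⇒ W
n=21: moves to 14(W), 18(W), 20(W); every one is W ⇒ L
n=22: can move to 11, which is L ⇒ W
n=23: the only move is to 22(W), a W ⇒ L
n=24: can move to 21, which is L ⇒ W
n=25: moves to 20(W), 24(W); every one is W ⇒ L
n=26: can move to 13, which is L ⇒ W
n=27: moves to 18(W), 24(W), 26(W); every one is W ⇒ L
n=28: can move to 21, which is L ⇒ W
The starting position 28 is W: Ada should move to 21, handing over an L position.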